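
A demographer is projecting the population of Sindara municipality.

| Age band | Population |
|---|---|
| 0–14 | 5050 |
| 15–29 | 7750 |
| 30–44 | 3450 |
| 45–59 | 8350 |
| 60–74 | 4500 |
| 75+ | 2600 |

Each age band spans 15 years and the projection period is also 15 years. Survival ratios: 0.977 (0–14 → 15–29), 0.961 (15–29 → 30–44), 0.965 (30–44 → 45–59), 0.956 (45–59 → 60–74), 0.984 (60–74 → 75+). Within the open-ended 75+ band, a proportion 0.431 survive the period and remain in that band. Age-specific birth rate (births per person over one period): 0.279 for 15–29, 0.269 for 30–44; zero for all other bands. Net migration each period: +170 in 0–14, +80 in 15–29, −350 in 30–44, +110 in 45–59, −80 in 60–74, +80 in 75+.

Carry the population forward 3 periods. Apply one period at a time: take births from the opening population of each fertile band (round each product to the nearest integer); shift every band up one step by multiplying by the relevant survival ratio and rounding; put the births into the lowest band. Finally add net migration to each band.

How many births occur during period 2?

3308

Numbering the groups 1..6 from youngest to oldest:
Period 1.
Births: 7750 * 0.279 = 2162  |  3450 * 0.269 = 928 ⇒ total 3090
Group 2: 5050 * 0.977 = 4934
Group 3: 7750 * 0.961 = 7448
Group 4: 3450 * 0.965 = 3329
Group 5: 8350 * 0.956 = 7983
Group 6: 4500 * 0.984 + 2600 * 0.431 = 4428 + 1121 = 5549
Net migration: Group 1 + 170 → 3260; Group 2 + 80 → 5014; Group 3 − 350 → 7098; Group 4 + 110 → 3439; Group 5 − 80 → 7903; Group 6 + 80 → 5629
Giving 3260 / 5014 / 7098 / 3439 / 7903 / 5629.
Period 2.
Births: 5014 * 0.279 = 1399  |  7098 * 0.269 = 1909 ⇒ total 3308
Group 2: 3260 * 0.977 = 3185
Group 3: 5014 * 0.961 = 4818
Group 4: 7098 * 0.965 = 6850
Group 5: 3439 * 0.956 = 3288
Group 6: 7903 * 0.984 + 5629 * 0.431 = 7777 + 2426 = 10203
Net migration: Group 1 + 170 → 3478; Group 2 + 80 → 3265; Group 3 − 350 → 4468; Group 4 + 110 → 6960; Group 5 − 80 → 3208; Group 6 + 80 → 10283
Giving 3478 / 3265 / 4468 / 6960 / 3208 / 10283.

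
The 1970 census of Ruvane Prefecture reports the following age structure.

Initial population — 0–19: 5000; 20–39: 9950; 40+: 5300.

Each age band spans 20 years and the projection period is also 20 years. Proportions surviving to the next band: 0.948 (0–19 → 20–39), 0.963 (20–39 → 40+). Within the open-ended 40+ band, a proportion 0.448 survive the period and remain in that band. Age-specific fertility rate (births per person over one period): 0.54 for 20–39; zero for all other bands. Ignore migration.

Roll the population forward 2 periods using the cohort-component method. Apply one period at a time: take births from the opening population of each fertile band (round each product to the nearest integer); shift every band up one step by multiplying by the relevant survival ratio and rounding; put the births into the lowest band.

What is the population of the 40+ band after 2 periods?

9921

After projecting period 1:
Births: 9950 * 0.54 = 5373
20–39: 5000 * 0.948 = 4740
40+: 9950 * 0.963 + 5300 * 0.448 = 9582 + 2374 = 11956
Giving 5373 / 4740 / 11956.
After projecting period 2:
Births: 4740 * 0.54 = 2560
20–39: 5373 * 0.948 = 5094
40+: 4740 * 0.963 + 11956 * 0.448 = 4565 + 5356 = 9921
Giving 2560 / 5094 / 9921.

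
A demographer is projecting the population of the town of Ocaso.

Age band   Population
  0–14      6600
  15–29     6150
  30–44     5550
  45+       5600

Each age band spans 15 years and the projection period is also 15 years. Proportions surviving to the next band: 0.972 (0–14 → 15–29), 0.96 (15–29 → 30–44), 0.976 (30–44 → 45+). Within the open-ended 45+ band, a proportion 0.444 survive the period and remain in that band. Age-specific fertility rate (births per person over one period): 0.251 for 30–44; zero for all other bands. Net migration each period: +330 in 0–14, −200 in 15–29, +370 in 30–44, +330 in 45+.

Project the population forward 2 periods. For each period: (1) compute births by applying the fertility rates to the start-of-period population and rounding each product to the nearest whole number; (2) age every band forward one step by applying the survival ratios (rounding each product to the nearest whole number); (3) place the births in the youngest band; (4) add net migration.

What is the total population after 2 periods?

Call the bands 1 to 4, youngest first.
— Period 1 —
Births: 5550 × 0.251 = 1393
Band 2: 6600 × 0.972 = 6415
Band 3: 6150 × 0.96 = 5904
Band 4: 5550 × 0.976 + 5600 × 0.444 = 5417 + 2486 = 7903
Net migration: Band 1 + 330 → 1723; Band 2 − 200 → 6215; Band 3 + 370 → 6274; Band 4 + 330 → 8233
→ [1723, 6215, 6274, 8233]
— Period 2 —
Births: 6274 × 0.251 = 1575
Band 2: 1723 × 0.972 = 1675
Band 3: 6215 × 0.96 = 5966
Band 4: 6274 × 0.976 + 8233 × 0.444 = 6123 + 3655 = 9778
Net migration: Band 1 + 330 → 1905; Band 2 − 200 → 1475; Band 3 + 370 → 6336; Band 4 + 330 → 10108
→ [1905, 1475, 6336, 10108]
Total after period 2: 1905 + 1475 + 6336 + 10108 = 19824

19824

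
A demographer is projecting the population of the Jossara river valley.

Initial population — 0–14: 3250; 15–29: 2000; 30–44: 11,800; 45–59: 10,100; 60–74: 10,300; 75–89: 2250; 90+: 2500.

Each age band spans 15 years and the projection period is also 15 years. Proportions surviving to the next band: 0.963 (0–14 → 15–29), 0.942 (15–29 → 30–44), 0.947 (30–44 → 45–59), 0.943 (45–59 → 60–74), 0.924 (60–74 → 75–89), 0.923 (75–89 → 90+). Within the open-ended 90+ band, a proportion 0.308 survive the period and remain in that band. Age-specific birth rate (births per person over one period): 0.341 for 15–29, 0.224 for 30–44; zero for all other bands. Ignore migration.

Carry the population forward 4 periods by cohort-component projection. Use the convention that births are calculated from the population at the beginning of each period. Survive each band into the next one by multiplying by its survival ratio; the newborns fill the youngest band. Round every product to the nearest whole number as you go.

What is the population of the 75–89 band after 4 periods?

1554

[period 1]
Births: 2000 * 0.341 = 682  |  11800 * 0.224 = 2643 ⇒ total 3325
15–29: 3250 * 0.963 = 3130
30–44: 2000 * 0.942 = 1884
45–59: 11800 * 0.947 = 11175
60–74: 10100 * 0.943 = 9524
75–89: 10300 * 0.924 = 9517
90+: 2250 * 0.923 + 2500 * 0.308 = 2077 + 770 = 2847
Giving 3325 / 3130 / 1884 / 11175 / 9524 / 9517 / 2847.
[period 2]
Births: 3130 * 0.341 = 1067  |  1884 * 0.224 = 422 ⇒ total 1489
15–29: 3325 * 0.963 = 3202
30–44: 3130 * 0.942 = 2948
45–59: 1884 * 0.947 = 1784
60–74: 11175 * 0.943 = 10538
75–89: 9524 * 0.924 = 8800
90+: 9517 * 0.923 + 2847 * 0.308 = 8784 + 877 = 9661
Giving 1489 / 3202 / 2948 / 1784 / 10538 / 8800 / 9661.
[period 3]
Births: 3202 * 0.341 = 1092  |  2948 * 0.224 = 660 ⇒ total 1752
15–29: 1489 * 0.963 = 1434
30–44: 3202 * 0.942 = 3016
45–59: 2948 * 0.947 = 2792
60–74: 1784 * 0.943 = 1682
75–89: 10538 * 0.924 = 9737
90+: 8800 * 0.923 + 9661 * 0.308 = 8122 + 2976 = 11098
Giving 1752 / 1434 / 3016 / 2792 / 1682 / 9737 / 11098.
[period 4]
Births: 1434 * 0.341 = 489  |  3016 * 0.224 = 676 ⇒ total 1165
15–29: 1752 * 0.963 = 1687
30–44: 1434 * 0.942 = 1351
45–59: 3016 * 0.947 = 2856
60–74: 2792 * 0.943 = 2633
75–89: 1682 * 0.924 = 1554
90+: 9737 * 0.923 + 11098 * 0.308 = 8987 + 3418 = 12405
Giving 1165 / 1687 / 1351 / 2856 / 2633 / 1554 / 12405.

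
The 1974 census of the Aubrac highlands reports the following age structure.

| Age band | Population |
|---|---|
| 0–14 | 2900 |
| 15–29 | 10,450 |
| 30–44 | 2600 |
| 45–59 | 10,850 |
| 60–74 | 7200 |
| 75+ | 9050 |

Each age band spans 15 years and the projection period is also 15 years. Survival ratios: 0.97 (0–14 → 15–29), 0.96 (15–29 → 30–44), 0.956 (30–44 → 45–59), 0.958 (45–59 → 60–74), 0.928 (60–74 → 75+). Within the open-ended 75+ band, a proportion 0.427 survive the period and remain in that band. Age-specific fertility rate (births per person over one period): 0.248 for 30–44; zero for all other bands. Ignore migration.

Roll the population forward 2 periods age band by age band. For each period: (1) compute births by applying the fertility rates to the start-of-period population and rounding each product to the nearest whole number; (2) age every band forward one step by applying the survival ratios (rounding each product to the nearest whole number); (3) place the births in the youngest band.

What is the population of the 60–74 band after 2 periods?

2382

— Period 1 —
Births: 2600 × 0.248 = 645
15–29: 2900 × 0.97 = 2813
30–44: 10450 × 0.96 = 10032
45–59: 2600 × 0.956 = 2486
60–74: 10850 × 0.958 = 10394
75+: 7200 × 0.928 + 9050 × 0.427 = 6682 + 3864 = 10546
End of period: [645, 2813, 10032, 2486, 10394, 10546]
— Period 2 —
Births: 10032 × 0.248 = 2488
15–29: 645 × 0.97 = 626
30–44: 2813 × 0.96 = 2700
45–59: 10032 × 0.956 = 9591
60–74: 2486 × 0.958 = 2382
75+: 10394 × 0.928 + 10546 × 0.427 = 9646 + 4503 = 14149
End of period: [2488, 626, 2700, 9591, 2382, 14149]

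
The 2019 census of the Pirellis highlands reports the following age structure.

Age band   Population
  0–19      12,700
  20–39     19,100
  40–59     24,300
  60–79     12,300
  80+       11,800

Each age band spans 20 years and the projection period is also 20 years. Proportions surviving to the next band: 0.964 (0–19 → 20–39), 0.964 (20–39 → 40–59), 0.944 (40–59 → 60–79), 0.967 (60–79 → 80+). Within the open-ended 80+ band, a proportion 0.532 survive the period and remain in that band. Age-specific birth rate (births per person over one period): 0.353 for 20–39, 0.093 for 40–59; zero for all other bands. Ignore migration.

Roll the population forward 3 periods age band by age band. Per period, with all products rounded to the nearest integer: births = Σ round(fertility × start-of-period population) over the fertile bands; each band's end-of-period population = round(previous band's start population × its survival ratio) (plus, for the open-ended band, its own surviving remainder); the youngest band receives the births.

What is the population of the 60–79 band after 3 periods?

Period 1.
Births: 19100 × 0.353 = 6742 ; 24300 × 0.093 = 2260 — total 9002
20–39: 12700 × 0.964 = 12243
40–59: 19100 × 0.964 = 18412
60–79: 24300 × 0.944 = 22939
80+: 12300 × 0.967 + 11800 × 0.532 = 11894 + 6278 = 18172
Giving 9002 / 12243 / 18412 / 22939 / 18172.
Period 2.
Births: 12243 × 0.353 = 4322 ; 18412 × 0.093 = 1712 — total 6034
20–39: 9002 × 0.964 = 8678
40–59: 12243 × 0.964 = 11802
60–79: 18412 × 0.944 = 17381
80+: 22939 × 0.967 + 18172 × 0.532 = 22182 + 9668 = 31850
Giving 6034 / 8678 / 11802 / 17381 / 31850.
Period 3.
Births: 8678 × 0.353 = 3063 ; 11802 × 0.093 = 1098 — total 4161
20–39: 6034 × 0.964 = 5817
40–59: 8678 × 0.964 = 8366
60–79: 11802 × 0.944 = 11141
80+: 17381 × 0.967 + 31850 × 0.532 = 16807 + 16944 = 33751
Giving 4161 / 5817 / 8366 / 11141 / 33751.

11141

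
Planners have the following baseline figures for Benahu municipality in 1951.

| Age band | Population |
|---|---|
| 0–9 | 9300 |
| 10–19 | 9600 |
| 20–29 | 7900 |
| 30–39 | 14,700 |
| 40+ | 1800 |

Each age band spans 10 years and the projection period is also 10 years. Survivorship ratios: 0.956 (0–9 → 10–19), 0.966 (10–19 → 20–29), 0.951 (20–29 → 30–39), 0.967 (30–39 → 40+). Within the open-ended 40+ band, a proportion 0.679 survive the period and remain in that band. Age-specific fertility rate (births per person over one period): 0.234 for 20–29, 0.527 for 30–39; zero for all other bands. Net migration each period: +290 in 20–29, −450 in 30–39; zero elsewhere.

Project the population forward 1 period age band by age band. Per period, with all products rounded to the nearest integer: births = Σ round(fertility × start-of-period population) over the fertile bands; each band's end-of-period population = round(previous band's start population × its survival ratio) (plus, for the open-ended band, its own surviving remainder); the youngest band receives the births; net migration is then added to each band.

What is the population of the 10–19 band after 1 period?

8891

Period 1:
Births: 7900 * 0.234 = 1849  |  14700 * 0.527 = 7747 ⇒ total 9596
10–19: 9300 * 0.956 = 8891
20–29: 9600 * 0.966 = 9274
30–39: 7900 * 0.951 = 7513
40+: 14700 * 0.967 + 1800 * 0.679 = 14215 + 1222 = 15437
Net migration: 20–29 + 290 → 9564; 30–39 − 450 → 7063
Giving 9596 / 8891 / 9564 / 7063 / 15437.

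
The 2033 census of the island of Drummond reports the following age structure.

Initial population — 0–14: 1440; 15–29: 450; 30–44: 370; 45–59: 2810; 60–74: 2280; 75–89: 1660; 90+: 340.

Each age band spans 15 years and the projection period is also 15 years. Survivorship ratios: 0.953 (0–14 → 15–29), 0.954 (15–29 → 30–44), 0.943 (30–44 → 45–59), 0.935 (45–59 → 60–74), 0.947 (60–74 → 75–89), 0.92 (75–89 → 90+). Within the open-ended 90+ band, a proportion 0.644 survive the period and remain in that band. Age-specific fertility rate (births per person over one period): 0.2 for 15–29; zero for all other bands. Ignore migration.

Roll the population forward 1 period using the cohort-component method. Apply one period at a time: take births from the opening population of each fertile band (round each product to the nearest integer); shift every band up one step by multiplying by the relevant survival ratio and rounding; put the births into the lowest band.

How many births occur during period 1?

Call the bands 1 to 7, youngest first.
Period 1:
Births: 450 * 0.2 = 90
Band 2: 1440 * 0.953 = 1372
Band 3: 450 * 0.954 = 429
Band 4: 370 * 0.943 = 349
Band 5: 2810 * 0.935 = 2627
Band 6: 2280 * 0.947 = 2159
Band 7: 1660 * 0.92 + 340 * 0.644 = 1527 + 219 = 1746
Population now: 0–14=90, 15–29=1372, 30–44=429, 45–59=349, 60–74=2627, 75–89=2159, 90+=1746

90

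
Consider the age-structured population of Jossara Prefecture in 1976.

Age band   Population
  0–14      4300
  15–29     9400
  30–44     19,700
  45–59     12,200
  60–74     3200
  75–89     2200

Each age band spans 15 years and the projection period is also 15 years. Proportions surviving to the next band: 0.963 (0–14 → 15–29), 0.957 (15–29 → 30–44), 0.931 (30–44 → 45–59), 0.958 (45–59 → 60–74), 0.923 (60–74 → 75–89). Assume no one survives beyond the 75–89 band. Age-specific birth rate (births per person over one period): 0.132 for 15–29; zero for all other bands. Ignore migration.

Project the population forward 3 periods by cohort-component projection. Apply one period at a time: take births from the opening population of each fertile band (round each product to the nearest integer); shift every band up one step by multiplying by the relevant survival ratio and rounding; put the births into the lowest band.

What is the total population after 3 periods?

Period 1.
Births: 9400 × 0.132 = 1241
15–29: 4300 × 0.963 = 4141
30–44: 9400 × 0.957 = 8996
45–59: 19700 × 0.931 = 18341
60–74: 12200 × 0.958 = 11688
75–89: 3200 × 0.923 = 2954
End of period: [1241, 4141, 8996, 18341, 11688, 2954]
Period 2.
Births: 4141 × 0.132 = 547
15–29: 1241 × 0.963 = 1195
30–44: 4141 × 0.957 = 3963
45–59: 8996 × 0.931 = 8375
60–74: 18341 × 0.958 = 17571
75–89: 11688 × 0.923 = 10788
End of period: [547, 1195, 3963, 8375, 17571, 10788]
Period 3.
Births: 1195 × 0.132 = 158
15–29: 547 × 0.963 = 527
30–44: 1195 × 0.957 = 1144
45–59: 3963 × 0.931 = 3690
60–74: 8375 × 0.958 = 8023
75–89: 17571 × 0.923 = 16218
End of period: [158, 527, 1144, 3690, 8023, 16218]
Total after period 3: 158 + 527 + 1144 + 3690 + 8023 + 16218 = 29760

29760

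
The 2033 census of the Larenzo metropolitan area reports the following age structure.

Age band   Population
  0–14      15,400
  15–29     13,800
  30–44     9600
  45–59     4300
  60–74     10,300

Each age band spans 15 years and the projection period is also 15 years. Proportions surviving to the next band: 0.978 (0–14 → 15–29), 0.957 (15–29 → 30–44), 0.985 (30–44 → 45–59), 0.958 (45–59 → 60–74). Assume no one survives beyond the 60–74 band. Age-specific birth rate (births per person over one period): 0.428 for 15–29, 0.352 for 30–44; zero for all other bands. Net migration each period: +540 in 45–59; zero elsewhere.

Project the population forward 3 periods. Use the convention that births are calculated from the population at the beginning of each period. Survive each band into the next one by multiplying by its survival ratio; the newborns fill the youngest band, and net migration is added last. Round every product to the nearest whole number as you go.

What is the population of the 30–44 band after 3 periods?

8691

Period 1.
Births: 13800 × 0.428 = 5906, 9600 × 0.352 = 3379 — total 9285
15–29: 15400 × 0.978 = 15061
30–44: 13800 × 0.957 = 13207
45–59: 9600 × 0.985 = 9456
60–74: 4300 × 0.958 = 4119
Net migration: 45–59 + 540 → 9996
Population now: 0–14=9285, 15–29=15061, 30–44=13207, 45–59=9996, 60–74=4119
Period 2.
Births: 15061 × 0.428 = 6446, 13207 × 0.352 = 4649 — total 11095
15–29: 9285 × 0.978 = 9081
30–44: 15061 × 0.957 = 14413
45–59: 13207 × 0.985 = 13009
60–74: 9996 × 0.958 = 9576
Net migration: 45–59 + 540 → 13549
Population now: 0–14=11095, 15–29=9081, 30–44=14413, 45–59=13549, 60–74=9576
Period 3.
Births: 9081 × 0.428 = 3887, 14413 × 0.352 = 5073 — total 8960
15–29: 11095 × 0.978 = 10851
30–44: 9081 × 0.957 = 8691
45–59: 14413 × 0.985 = 14197
60–74: 13549 × 0.958 = 12980
Net migration: 45–59 + 540 → 14737
Population now: 0–14=8960, 15–29=10851, 30–44=8691, 45–59=14737, 60–74=12980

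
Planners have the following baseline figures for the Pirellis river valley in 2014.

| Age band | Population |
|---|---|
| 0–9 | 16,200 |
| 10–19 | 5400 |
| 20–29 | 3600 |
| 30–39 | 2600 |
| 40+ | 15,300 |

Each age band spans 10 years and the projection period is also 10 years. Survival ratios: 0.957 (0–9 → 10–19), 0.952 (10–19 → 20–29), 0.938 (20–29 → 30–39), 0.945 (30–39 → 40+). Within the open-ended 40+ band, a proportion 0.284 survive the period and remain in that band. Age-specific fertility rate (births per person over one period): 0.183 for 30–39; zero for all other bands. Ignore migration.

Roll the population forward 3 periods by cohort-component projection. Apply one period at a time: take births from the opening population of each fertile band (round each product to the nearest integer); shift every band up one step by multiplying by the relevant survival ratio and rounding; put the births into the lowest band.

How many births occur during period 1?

Period 1:
Births: 2600 × 0.183 = 476
10–19: 16200 × 0.957 = 15503
20–29: 5400 × 0.952 = 5141
30–39: 3600 × 0.938 = 3377
40+: 2600 × 0.945 + 15300 × 0.284 = 2457 + 4345 = 6802
End of period: [476, 15503, 5141, 3377, 6802]

476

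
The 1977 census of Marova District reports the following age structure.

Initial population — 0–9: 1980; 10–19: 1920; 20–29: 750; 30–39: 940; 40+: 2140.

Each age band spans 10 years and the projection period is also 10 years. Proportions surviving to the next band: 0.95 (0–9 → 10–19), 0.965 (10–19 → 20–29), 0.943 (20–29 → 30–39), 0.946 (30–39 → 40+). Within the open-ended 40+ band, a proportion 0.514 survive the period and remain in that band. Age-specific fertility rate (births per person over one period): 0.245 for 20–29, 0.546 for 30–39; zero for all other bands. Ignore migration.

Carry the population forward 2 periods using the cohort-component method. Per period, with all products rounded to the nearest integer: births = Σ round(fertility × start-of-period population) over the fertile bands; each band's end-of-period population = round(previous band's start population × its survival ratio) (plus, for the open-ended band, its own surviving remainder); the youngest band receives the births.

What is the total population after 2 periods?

6755

Call the groups 1 to 5, youngest first.
After projecting period 1:
Births: 750 * 0.245 = 184, 940 * 0.546 = 513 → 697
Group 2: 1980 * 0.95 = 1881
Group 3: 1920 * 0.965 = 1853
Group 4: 750 * 0.943 = 707
Group 5: 940 * 0.946 + 2140 * 0.514 = 889 + 1100 = 1989
End of period: [697, 1881, 1853, 707, 1989]
After projecting period 2:
Births: 1853 * 0.245 = 454, 707 * 0.546 = 386 → 840
Group 2: 697 * 0.95 = 662
Group 3: 1881 * 0.965 = 1815
Group 4: 1853 * 0.943 = 1747
Group 5: 707 * 0.946 + 1989 * 0.514 = 669 + 1022 = 1691
End of period: [840, 662, 1815, 1747, 1691]
Total after period 2: 840 + 662 + 1815 + 1747 + 1691 = 6755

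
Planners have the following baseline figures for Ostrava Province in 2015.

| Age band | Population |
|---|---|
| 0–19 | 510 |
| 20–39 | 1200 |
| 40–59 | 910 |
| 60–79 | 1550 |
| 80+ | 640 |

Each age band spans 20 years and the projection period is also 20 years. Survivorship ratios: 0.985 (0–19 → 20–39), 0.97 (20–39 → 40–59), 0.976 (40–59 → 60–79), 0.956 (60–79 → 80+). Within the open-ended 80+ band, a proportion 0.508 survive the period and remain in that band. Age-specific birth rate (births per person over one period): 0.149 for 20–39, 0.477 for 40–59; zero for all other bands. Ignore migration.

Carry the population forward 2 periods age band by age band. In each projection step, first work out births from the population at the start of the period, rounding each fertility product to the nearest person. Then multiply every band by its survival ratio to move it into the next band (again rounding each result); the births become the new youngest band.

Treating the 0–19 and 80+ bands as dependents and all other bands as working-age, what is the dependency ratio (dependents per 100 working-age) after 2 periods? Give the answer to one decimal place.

107.6

[period 1]
Births: 1200 × 0.149 = 179  |  910 × 0.477 = 434 → total 613
20–39: 510 × 0.985 = 502
40–59: 1200 × 0.97 = 1164
60–79: 910 × 0.976 = 888
80+: 1550 × 0.956 + 640 × 0.508 = 1482 + 325 = 1807
End of period: [613, 502, 1164, 888, 1807]
[period 2]
Births: 502 × 0.149 = 75  |  1164 × 0.477 = 555 → total 630
20–39: 613 × 0.985 = 604
40–59: 502 × 0.97 = 487
60–79: 1164 × 0.976 = 1136
80+: 888 × 0.956 + 1807 × 0.508 = 849 + 918 = 1767
End of period: [630, 604, 487, 1136, 1767]
Dependents (band 0–19 + band 80+) = 630 + 1767 = 2397; working-age = 2227; ratio = 2397/2227 × 100 = 107.6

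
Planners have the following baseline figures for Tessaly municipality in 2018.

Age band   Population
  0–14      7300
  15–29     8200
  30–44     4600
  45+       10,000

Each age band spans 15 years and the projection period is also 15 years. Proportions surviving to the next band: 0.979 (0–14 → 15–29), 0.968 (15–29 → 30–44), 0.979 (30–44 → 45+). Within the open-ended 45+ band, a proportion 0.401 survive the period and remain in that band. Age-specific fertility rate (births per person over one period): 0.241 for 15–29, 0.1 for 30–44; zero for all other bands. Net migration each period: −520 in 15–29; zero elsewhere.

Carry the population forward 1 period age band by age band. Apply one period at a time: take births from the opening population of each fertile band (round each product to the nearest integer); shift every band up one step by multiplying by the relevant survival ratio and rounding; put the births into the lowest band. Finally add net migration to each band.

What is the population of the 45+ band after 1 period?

8513

[period 1]
Births: 8200 * 0.241 = 1976  |  4600 * 0.1 = 460 → 2436
15–29: 7300 * 0.979 = 7147
30–44: 8200 * 0.968 = 7938
45+: 4600 * 0.979 + 10000 * 0.401 = 4503 + 4010 = 8513
Net migration: 15–29 − 520 → 6627
Population now: 0–14=2436, 15–29=6627, 30–44=7938, 45+=8513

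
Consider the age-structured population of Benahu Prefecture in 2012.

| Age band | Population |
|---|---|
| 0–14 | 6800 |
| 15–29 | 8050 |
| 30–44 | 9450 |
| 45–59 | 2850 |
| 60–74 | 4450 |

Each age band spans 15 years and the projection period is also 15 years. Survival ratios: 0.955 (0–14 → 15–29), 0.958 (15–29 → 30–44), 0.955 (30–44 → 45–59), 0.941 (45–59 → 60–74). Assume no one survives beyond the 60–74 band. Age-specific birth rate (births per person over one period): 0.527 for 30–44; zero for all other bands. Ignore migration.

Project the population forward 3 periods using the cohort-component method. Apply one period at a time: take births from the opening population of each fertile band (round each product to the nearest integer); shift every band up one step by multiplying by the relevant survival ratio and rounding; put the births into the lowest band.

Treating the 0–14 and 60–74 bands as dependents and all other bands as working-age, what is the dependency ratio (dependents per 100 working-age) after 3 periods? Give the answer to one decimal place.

71.0

(Groups numbered youngest = 1 to oldest = 5.)
— Period 1 —
Births: 9450 × 0.527 = 4980
Group 2: 6800 × 0.955 = 6494
Group 3: 8050 × 0.958 = 7712
Group 4: 9450 × 0.955 = 9025
Group 5: 2850 × 0.941 = 2682
End of period: [4980, 6494, 7712, 9025, 2682]
— Period 2 —
Births: 7712 × 0.527 = 4064
Group 2: 4980 × 0.955 = 4756
Group 3: 6494 × 0.958 = 6221
Group 4: 7712 × 0.955 = 7365
Group 5: 9025 × 0.941 = 8493
End of period: [4064, 4756, 6221, 7365, 8493]
— Period 3 —
Births: 6221 × 0.527 = 3278
Group 2: 4064 × 0.955 = 3881
Group 3: 4756 × 0.958 = 4556
Group 4: 6221 × 0.955 = 5941
Group 5: 7365 × 0.941 = 6930
End of period: [3278, 3881, 4556, 5941, 6930]
Dependents (band 0–14 + band 60–74) = 3278 + 6930 = 10208; working-age = 14378; ratio = 10208/14378 × 100 = 71.0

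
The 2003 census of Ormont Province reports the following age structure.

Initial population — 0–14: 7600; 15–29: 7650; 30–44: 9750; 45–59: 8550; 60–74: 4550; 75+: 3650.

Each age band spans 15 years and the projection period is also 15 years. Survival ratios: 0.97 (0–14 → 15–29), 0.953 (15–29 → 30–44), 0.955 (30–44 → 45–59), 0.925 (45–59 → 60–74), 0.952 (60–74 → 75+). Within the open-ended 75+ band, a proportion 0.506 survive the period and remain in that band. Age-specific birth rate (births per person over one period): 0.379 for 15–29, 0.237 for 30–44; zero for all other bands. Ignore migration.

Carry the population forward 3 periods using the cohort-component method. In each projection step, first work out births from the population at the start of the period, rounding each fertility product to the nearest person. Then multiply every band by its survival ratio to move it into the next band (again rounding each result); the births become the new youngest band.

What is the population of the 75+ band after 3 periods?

13592

After projecting period 1:
Births: 7650 * 0.379 = 2899  |  9750 * 0.237 = 2311 → 5210
15–29: 7600 * 0.97 = 7372
30–44: 7650 * 0.953 = 7290
45–59: 9750 * 0.955 = 9311
60–74: 8550 * 0.925 = 7909
75+: 4550 * 0.952 + 3650 * 0.506 = 4332 + 1847 = 6179
Population now: 0–14=5210, 15–29=7372, 30–44=7290, 45–59=9311, 60–74=7909, 75+=6179
After projecting period 2:
Births: 7372 * 0.379 = 2794  |  7290 * 0.237 = 1728 → 4522
15–29: 5210 * 0.97 = 5054
30–44: 7372 * 0.953 = 7026
45–59: 7290 * 0.955 = 6962
60–74: 9311 * 0.925 = 8613
75+: 7909 * 0.952 + 6179 * 0.506 = 7529 + 3127 = 10656
Population now: 0–14=4522, 15–29=5054, 30–44=7026, 45–59=6962, 60–74=8613, 75+=10656
After projecting period 3:
Births: 5054 * 0.379 = 1915  |  7026 * 0.237 = 1665 → 3580
15–29: 4522 * 0.97 = 4386
30–44: 5054 * 0.953 = 4816
45–59: 7026 * 0.955 = 6710
60–74: 6962 * 0.925 = 6440
75+: 8613 * 0.952 + 10656 * 0.506 = 8200 + 5392 = 13592
Population now: 0–14=3580, 15–29=4386, 30–44=4816, 45–59=6710, 60–74=6440, 75+=13592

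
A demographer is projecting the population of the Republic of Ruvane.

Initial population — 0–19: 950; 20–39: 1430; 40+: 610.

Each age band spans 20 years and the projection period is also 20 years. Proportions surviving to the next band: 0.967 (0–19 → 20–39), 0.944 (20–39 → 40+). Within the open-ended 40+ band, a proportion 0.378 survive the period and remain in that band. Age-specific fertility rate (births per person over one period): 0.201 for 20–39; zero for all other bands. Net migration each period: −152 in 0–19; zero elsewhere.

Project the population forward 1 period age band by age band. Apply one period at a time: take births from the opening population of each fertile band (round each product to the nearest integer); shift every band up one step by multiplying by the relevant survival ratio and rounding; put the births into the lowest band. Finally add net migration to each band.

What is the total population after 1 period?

Let group 1 be 0–19 through group 3 = 40+.
— Period 1 —
Births: 1430 × 0.201 = 287
Group 2: 950 × 0.967 = 919
Group 3: 1430 × 0.944 + 610 × 0.378 = 1350 + 231 = 1581
Net migration: Group 1 − 152 → 135
End of period: [135, 919, 1581]
Total after period 1: 135 + 919 + 1581 = 2635

2635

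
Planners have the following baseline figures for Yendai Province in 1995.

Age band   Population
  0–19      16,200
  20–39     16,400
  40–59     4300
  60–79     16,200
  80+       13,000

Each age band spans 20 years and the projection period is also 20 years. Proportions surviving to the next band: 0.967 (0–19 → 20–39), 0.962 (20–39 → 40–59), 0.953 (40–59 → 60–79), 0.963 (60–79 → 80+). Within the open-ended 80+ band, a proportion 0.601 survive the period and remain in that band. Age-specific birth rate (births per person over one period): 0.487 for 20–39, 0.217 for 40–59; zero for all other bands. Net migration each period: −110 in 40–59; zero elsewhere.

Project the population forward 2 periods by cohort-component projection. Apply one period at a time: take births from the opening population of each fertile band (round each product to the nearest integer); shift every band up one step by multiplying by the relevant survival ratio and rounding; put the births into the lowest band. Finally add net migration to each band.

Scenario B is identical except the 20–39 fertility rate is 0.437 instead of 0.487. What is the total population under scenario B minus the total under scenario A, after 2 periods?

-1576

Period 1.
Births: 16400 * 0.487 = 7987 ; 4300 * 0.217 = 933 → total 8920
20–39: 16200 * 0.967 = 15665
40–59: 16400 * 0.962 = 15777
60–79: 4300 * 0.953 = 4098
80+: 16200 * 0.963 + 13000 * 0.601 = 15601 + 7813 = 23414
Net migration: 40–59 − 110 → 15667
Giving 8920 / 15665 / 15667 / 4098 / 23414.
Period 2.
Births: 15665 * 0.487 = 7629 ; 15667 * 0.217 = 3400 → total 11029
20–39: 8920 * 0.967 = 8626
40–59: 15665 * 0.962 = 15070
60–79: 15667 * 0.953 = 14931
80+: 4098 * 0.963 + 23414 * 0.601 = 3946 + 14072 = 18018
Net migration: 40–59 − 110 → 14960
Giving 11029 / 8626 / 14960 / 14931 / 18018.
Scenario A total after 2 periods: 67564
Scenario B projection —
Period 1.
Births: 16400 * 0.437 = 7167 ; 4300 * 0.217 = 933 → total 8100
20–39: 16200 * 0.967 = 15665
40–59: 16400 * 0.962 = 15777
60–79: 4300 * 0.953 = 4098
80+: 16200 * 0.963 + 13000 * 0.601 = 15601 + 7813 = 23414
Net migration: 40–59 − 110 → 15667
Giving 8100 / 15665 / 15667 / 4098 / 23414.
Period 2.
Births: 15665 * 0.437 = 6846 ; 15667 * 0.217 = 3400 → total 10246
20–39: 8100 * 0.967 = 7833
40–59: 15665 * 0.962 = 15070
60–79: 15667 * 0.953 = 14931
80+: 4098 * 0.963 + 23414 * 0.601 = 3946 + 14072 = 18018
Net migration: 40–59 − 110 → 14960
Giving 10246 / 7833 / 14960 / 14931 / 18018.
Scenario B total after 2 periods: 65988
Difference B − A = 65988 − 67564 = -1576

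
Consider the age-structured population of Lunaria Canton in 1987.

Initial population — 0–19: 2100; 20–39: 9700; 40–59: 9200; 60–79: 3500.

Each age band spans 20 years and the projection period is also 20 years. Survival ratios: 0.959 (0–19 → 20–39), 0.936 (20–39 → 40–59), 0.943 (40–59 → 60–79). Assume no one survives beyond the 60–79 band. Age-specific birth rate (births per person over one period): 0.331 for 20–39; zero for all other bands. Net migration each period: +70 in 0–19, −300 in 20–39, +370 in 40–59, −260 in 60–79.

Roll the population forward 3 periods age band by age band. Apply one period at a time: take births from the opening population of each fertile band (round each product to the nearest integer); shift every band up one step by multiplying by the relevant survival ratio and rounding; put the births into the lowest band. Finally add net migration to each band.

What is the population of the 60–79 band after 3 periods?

1601

[period 1]
Births: 9700 × 0.331 = 3211
20–39: 2100 × 0.959 = 2014
40–59: 9700 × 0.936 = 9079
60–79: 9200 × 0.943 = 8676
Net migration: 0–19 + 70 → 3281; 20–39 − 300 → 1714; 40–59 + 370 → 9449; 60–79 − 260 → 8416
Population now: 0–19=3281, 20–39=1714, 40–59=9449, 60–79=8416
[period 2]
Births: 1714 × 0.331 = 567
20–39: 3281 × 0.959 = 3146
40–59: 1714 × 0.936 = 1604
60–79: 9449 × 0.943 = 8910
Net migration: 0–19 + 70 → 637; 20–39 − 300 → 2846; 40–59 + 370 → 1974; 60–79 − 260 → 8650
Population now: 0–19=637, 20–39=2846, 40–59=1974, 60–79=8650
[period 3]
Births: 2846 × 0.331 = 942
20–39: 637 × 0.959 = 611
40–59: 2846 × 0.936 = 2664
60–79: 1974 × 0.943 = 1861
Net migration: 0–19 + 70 → 1012; 20–39 − 300 → 311; 40–59 + 370 → 3034; 60–79 − 260 → 1601
Population now: 0–19=1012, 20–39=311, 40–59=3034, 60–79=1601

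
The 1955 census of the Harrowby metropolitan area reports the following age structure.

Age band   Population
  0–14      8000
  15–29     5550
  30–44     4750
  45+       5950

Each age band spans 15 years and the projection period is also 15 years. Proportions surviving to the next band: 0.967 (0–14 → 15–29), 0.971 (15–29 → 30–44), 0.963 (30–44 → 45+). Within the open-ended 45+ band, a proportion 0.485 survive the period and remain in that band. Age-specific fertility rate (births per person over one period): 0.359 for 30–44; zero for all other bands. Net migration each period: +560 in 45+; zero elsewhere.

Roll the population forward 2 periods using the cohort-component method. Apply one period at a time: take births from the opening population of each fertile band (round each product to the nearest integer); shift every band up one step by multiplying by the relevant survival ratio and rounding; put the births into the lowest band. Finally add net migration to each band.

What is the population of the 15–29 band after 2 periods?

1649

After projecting period 1:
Births: 4750 * 0.359 = 1705
15–29: 8000 * 0.967 = 7736
30–44: 5550 * 0.971 = 5389
45+: 4750 * 0.963 + 5950 * 0.485 = 4574 + 2886 = 7460
Net migration: 45+ + 560 → 8020
→ [1705, 7736, 5389, 8020]
After projecting period 2:
Births: 5389 * 0.359 = 1935
15–29: 1705 * 0.967 = 1649
30–44: 7736 * 0.971 = 7512
45+: 5389 * 0.963 + 8020 * 0.485 = 5190 + 3890 = 9080
Net migration: 45+ + 560 → 9640
→ [1935, 1649, 7512, 9640]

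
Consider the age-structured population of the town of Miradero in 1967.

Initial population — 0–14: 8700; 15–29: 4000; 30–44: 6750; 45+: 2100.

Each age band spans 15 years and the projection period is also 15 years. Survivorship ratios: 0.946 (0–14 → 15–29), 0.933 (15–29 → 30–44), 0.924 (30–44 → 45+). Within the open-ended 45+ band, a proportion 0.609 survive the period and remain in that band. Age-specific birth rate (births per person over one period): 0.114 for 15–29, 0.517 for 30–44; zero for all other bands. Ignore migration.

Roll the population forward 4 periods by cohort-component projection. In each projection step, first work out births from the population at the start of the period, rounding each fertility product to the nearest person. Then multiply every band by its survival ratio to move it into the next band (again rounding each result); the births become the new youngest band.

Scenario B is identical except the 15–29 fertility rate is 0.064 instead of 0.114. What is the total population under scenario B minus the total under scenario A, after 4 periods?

-965

Period 1.
Births: 4000 × 0.114 = 456, 6750 × 0.517 = 3490 — total 3946
15–29: 8700 × 0.946 = 8230
30–44: 4000 × 0.933 = 3732
45+: 6750 × 0.924 + 2100 × 0.609 = 6237 + 1279 = 7516
End of period: [3946, 8230, 3732, 7516]
Period 2.
Births: 8230 × 0.114 = 938, 3732 × 0.517 = 1929 — total 2867
15–29: 3946 × 0.946 = 3733
30–44: 8230 × 0.933 = 7679
45+: 3732 × 0.924 + 7516 × 0.609 = 3448 + 4577 = 8025
End of period: [2867, 3733, 7679, 8025]
Period 3.
Births: 3733 × 0.114 = 426, 7679 × 0.517 = 3970 — total 4396
15–29: 2867 × 0.946 = 2712
30–44: 3733 × 0.933 = 3483
45+: 7679 × 0.924 + 8025 × 0.609 = 7095 + 4887 = 11982
End of period: [4396, 2712, 3483, 11982]
Period 4.
Births: 2712 × 0.114 = 309, 3483 × 0.517 = 1801 — total 2110
15–29: 4396 × 0.946 = 4159
30–44: 2712 × 0.933 = 2530
45+: 3483 × 0.924 + 11982 × 0.609 = 3218 + 7297 = 10515
End of period: [2110, 4159, 2530, 10515]
Scenario A total after 4 periods: 19314
Scenario B projection —
Period 1.
Births: 4000 × 0.064 = 256, 6750 × 0.517 = 3490 — total 3746
15–29: 8700 × 0.946 = 8230
30–44: 4000 × 0.933 = 3732
45+: 6750 × 0.924 + 2100 × 0.609 = 6237 + 1279 = 7516
End of period: [3746, 8230, 3732, 7516]
Period 2.
Births: 8230 × 0.064 = 527, 3732 × 0.517 = 1929 — total 2456
15–29: 3746 × 0.946 = 3544
30–44: 8230 × 0.933 = 7679
45+: 3732 × 0.924 + 7516 × 0.609 = 3448 + 4577 = 8025
End of period: [2456, 3544, 7679, 8025]
Period 3.
Births: 3544 × 0.064 = 227, 7679 × 0.517 = 3970 — total 4197
15–29: 2456 × 0.946 = 2323
30–44: 3544 × 0.933 = 3307
45+: 7679 × 0.924 + 8025 × 0.609 = 7095 + 4887 = 11982
End of period: [4197, 2323, 3307, 11982]
Period 4.
Births: 2323 × 0.064 = 149, 3307 × 0.517 = 1710 — total 1859
15–29: 4197 × 0.946 = 3970
30–44: 2323 × 0.933 = 2167
45+: 3307 × 0.924 + 11982 × 0.609 = 3056 + 7297 = 10353
End of period: [1859, 3970, 2167, 10353]
Scenario B total after 4 periods: 18349
Difference B − A = 18349 − 19314 = -965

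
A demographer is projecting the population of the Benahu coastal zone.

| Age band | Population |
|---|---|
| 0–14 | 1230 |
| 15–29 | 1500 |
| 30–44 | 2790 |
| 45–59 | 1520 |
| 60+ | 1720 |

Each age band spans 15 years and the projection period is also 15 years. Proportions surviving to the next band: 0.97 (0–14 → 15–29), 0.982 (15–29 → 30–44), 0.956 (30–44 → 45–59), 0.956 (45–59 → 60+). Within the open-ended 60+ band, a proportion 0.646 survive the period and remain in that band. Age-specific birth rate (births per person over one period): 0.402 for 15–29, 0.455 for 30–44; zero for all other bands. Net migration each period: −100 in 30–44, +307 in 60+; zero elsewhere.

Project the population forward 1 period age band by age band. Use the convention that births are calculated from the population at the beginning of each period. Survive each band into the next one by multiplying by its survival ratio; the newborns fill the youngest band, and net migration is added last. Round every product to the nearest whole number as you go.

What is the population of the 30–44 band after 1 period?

Let band 1 be 0–14 through band 5 = 60+.
Period 1:
Births: 1500 × 0.402 = 603, 2790 × 0.455 = 1269 ⇒ total 1872
Band 2: 1230 × 0.97 = 1193
Band 3: 1500 × 0.982 = 1473
Band 4: 2790 × 0.956 = 2667
Band 5: 1520 × 0.956 + 1720 × 0.646 = 1453 + 1111 = 2564
Net migration: Band 3 − 100 → 1373; Band 5 + 307 → 2871
→ [1872, 1193, 1373, 2667, 2871]

1373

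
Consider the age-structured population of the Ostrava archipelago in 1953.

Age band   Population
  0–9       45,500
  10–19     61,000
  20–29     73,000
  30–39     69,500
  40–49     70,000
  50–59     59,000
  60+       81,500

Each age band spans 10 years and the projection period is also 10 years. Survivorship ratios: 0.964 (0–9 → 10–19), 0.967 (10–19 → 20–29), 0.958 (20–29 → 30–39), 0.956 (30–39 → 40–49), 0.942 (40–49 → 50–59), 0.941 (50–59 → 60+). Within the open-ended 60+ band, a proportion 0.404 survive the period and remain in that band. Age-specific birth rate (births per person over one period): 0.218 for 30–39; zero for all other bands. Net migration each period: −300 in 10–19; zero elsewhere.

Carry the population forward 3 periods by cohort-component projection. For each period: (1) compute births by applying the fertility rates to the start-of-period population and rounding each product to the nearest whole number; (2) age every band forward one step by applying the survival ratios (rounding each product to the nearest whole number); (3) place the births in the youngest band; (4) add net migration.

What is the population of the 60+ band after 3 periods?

98399

(Groups numbered youngest = 1 to oldest = 7.)
Period 1:
Births: 69500 × 0.218 = 15151
Group 2: 45500 × 0.964 = 43862
Group 3: 61000 × 0.967 = 58987
Group 4: 73000 × 0.958 = 69934
Group 5: 69500 × 0.956 = 66442
Group 6: 70000 × 0.942 = 65940
Group 7: 59000 × 0.941 + 81500 × 0.404 = 55519 + 32926 = 88445
Net migration: Group 2 − 300 → 43562
Population now: 0–9=15151, 10–19=43562, 20–29=58987, 30–39=69934, 40–49=66442, 50–59=65940, 60+=88445
Period 2:
Births: 69934 × 0.218 = 15246
Group 2: 15151 × 0.964 = 14606
Group 3: 43562 × 0.967 = 42124
Group 4: 58987 × 0.958 = 56510
Group 5: 69934 × 0.956 = 66857
Group 6: 66442 × 0.942 = 62588
Group 7: 65940 × 0.941 + 88445 × 0.404 = 62050 + 35732 = 97782
Net migration: Group 2 − 300 → 14306
Population now: 0–9=15246, 10–19=14306, 20–29=42124, 30–39=56510, 40–49=66857, 50–59=62588, 60+=97782
Period 3:
Births: 56510 × 0.218 = 12319
Group 2: 15246 × 0.964 = 14697
Group 3: 14306 × 0.967 = 13834
Group 4: 42124 × 0.958 = 40355
Group 5: 56510 × 0.956 = 54024
Group 6: 66857 × 0.942 = 62979
Group 7: 62588 × 0.941 + 97782 × 0.404 = 58895 + 39504 = 98399
Net migration: Group 2 − 300 → 14397
Population now: 0–9=12319, 10–19=14397, 20–29=13834, 30–39=40355, 40–49=54024, 50–59=62979, 60+=98399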